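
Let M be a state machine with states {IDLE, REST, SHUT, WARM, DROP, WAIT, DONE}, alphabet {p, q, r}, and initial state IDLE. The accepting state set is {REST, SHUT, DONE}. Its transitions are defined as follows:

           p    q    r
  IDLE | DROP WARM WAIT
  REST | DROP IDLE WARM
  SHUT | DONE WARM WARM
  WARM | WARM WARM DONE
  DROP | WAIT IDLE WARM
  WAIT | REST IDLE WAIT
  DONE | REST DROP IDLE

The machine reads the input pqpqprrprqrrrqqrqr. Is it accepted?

No

IDLE → DROP → IDLE → DROP → IDLE → DROP → WARM → DONE → REST → WARM → WARM → DONE → IDLE → WAIT → IDLE → WARM → DONE → DROP → WARM
End state WARM is not accepting.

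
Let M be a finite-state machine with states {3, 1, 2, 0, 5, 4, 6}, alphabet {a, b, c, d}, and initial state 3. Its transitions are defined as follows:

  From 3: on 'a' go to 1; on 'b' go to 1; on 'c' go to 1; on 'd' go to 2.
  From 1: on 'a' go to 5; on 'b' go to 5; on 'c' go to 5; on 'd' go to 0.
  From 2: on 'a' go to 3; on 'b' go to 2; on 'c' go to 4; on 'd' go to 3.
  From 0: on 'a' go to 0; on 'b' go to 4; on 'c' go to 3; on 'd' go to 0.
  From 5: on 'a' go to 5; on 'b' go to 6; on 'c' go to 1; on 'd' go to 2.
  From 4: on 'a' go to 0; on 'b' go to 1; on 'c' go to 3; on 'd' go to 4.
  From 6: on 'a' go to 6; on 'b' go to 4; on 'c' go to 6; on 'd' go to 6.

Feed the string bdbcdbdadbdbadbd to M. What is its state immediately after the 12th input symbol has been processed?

1

start at 3
read 'b': 3 → 1
read 'd': 1 → 0
read 'b': 0 → 4
read 'c': 4 → 3
read 'd': 3 → 2
read 'b': 2 → 2
read 'd': 2 → 3
read 'a': 3 → 1
read 'd': 1 → 0
read 'b': 0 → 4
read 'd': 4 → 4
read 'b': 4 → 1
After 12 symbols: 1.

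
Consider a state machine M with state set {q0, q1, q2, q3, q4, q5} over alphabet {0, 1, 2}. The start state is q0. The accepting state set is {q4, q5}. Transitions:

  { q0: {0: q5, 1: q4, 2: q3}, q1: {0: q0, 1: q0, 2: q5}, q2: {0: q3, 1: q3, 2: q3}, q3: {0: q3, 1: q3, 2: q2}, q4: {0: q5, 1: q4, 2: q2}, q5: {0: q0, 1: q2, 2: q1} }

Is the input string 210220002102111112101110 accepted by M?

start at q0
read '2': q0 → q3
read '1': q3 → q3
read '0': q3 → q3
read '2': q3 → q2
read '2': q2 → q3
read '0': q3 → q3
read '0': q3 → q3
read '0': q3 → q3
read '2': q3 → q2
read '1': q2 → q3
read '0': q3 → q3
read '2': q3 → q2
read '1': q2 → q3
read '1': q3 → q3
read '1': q3 → q3
read '1': q3 → q3
read '1': q3 → q3
read '2': q3 → q2
read '1': q2 → q3
read '0': q3 → q3
read '1': q3 → q3
read '1': q3 → q3
read '1': q3 → q3
read '0': q3 → q3
End state q3 is not accepting.

No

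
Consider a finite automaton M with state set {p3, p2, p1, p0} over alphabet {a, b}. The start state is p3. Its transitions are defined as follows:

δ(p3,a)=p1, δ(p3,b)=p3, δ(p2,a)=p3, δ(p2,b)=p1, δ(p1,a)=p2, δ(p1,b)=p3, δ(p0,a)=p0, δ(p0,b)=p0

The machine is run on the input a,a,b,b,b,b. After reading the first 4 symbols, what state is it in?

p3

Trace: p3 -a-> p1 -a-> p2 -b-> p1 -b-> p3
After 4 symbols: p3.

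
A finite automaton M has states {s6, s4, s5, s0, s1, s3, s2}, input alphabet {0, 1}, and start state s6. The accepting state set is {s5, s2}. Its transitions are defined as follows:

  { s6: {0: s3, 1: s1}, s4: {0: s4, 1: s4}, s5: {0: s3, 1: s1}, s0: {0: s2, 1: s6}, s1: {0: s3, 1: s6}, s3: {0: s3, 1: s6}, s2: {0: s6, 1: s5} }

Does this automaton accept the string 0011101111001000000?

s6 → s3 → s3 → s6 → s1 → s6 → s3 → s6 → s1 → s6 → s1 → s3 → s3 → s6 → s3 → s3 → s3 → s3 → s3 → s3
End state s3 is not accepting.

No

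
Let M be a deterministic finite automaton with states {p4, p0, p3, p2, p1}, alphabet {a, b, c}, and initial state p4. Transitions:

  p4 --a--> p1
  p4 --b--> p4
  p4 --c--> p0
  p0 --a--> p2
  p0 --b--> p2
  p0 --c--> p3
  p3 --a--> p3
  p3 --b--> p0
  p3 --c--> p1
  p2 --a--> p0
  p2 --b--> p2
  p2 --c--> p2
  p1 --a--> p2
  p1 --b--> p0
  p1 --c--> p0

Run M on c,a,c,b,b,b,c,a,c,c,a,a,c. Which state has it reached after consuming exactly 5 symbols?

p2

p4 → p0 → p2 → p2 → p2 → p2
After 5 symbols: p2.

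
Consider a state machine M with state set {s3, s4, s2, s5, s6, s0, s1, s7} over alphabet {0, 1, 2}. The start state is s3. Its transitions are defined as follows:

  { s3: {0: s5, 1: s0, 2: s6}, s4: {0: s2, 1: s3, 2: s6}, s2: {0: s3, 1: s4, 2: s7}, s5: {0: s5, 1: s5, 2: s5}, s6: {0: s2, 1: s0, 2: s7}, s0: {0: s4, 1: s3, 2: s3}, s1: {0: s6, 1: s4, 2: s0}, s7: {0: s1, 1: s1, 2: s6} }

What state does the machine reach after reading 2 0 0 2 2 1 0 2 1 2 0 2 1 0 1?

s3

Trace: s3 -2-> s6 -0-> s2 -0-> s3 -2-> s6 -2-> s7 -1-> s1 -0-> s6 -2-> s7 -1-> s1 -2-> s0 -0-> s4 -2-> s6 -1-> s0 -0-> s4 -1-> s3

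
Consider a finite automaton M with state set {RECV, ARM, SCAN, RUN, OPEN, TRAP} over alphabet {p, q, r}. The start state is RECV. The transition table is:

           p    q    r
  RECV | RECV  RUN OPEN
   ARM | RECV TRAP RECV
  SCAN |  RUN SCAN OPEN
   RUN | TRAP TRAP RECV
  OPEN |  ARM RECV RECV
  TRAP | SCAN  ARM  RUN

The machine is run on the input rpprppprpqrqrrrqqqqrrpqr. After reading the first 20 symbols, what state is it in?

RECV

start at RECV
read 'r': RECV → OPEN
read 'p': OPEN → ARM
read 'p': ARM → RECV
read 'r': RECV → OPEN
read 'p': OPEN → ARM
read 'p': ARM → RECV
read 'p': RECV → RECV
read 'r': RECV → OPEN
read 'p': OPEN → ARM
read 'q': ARM → TRAP
read 'r': TRAP → RUN
read 'q': RUN → TRAP
read 'r': TRAP → RUN
read 'r': RUN → RECV
read 'r': RECV → OPEN
read 'q': OPEN → RECV
read 'q': RECV → RUN
read 'q': RUN → TRAP
read 'q': TRAP → ARM
read 'r': ARM → RECV
After 20 symbols: RECV.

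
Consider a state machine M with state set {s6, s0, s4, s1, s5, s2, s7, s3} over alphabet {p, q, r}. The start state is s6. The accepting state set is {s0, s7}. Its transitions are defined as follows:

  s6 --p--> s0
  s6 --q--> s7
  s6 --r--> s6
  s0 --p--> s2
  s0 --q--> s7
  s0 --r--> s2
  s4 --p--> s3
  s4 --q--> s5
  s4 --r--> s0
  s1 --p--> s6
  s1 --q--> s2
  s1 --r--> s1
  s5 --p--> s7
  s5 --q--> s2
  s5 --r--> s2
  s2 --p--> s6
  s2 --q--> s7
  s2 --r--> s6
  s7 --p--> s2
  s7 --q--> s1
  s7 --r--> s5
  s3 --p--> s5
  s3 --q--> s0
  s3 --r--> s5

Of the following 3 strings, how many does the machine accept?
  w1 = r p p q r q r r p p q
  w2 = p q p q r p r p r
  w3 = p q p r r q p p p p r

1

w1: s6 → s6 → s0 → s2 → s7 → s5 → s2 → s6 → s6 → s0 → s2 → s7  → end s7, accepted
w2: s6 → s0 → s7 → s2 → s7 → s5 → s7 → s5 → s7 → s5  → end s5, rejected
w3: s6 → s0 → s7 → s2 → s6 → s6 → s7 → s2 → s6 → s0 → s2 → s6  → end s6, rejected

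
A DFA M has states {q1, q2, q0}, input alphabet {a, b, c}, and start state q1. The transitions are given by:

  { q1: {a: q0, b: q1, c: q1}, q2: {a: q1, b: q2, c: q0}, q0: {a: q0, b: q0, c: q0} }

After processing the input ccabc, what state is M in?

Trace: q1 -c-> q1 -c-> q1 -a-> q0 -b-> q0 -c-> q0

q0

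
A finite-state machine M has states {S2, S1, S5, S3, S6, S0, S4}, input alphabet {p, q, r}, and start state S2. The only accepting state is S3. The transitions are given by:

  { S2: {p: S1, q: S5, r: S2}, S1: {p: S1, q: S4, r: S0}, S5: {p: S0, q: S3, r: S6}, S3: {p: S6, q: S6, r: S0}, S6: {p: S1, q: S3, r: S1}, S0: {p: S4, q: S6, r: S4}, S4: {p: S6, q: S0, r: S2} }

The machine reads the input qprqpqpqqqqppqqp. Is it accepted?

No

Trace: S2 -q-> S5 -p-> S0 -r-> S4 -q-> S0 -p-> S4 -q-> S0 -p-> S4 -q-> S0 -q-> S6 -q-> S3 -q-> S6 -p-> S1 -p-> S1 -q-> S4 -q-> S0 -p-> S4
End state S4 is not accepting.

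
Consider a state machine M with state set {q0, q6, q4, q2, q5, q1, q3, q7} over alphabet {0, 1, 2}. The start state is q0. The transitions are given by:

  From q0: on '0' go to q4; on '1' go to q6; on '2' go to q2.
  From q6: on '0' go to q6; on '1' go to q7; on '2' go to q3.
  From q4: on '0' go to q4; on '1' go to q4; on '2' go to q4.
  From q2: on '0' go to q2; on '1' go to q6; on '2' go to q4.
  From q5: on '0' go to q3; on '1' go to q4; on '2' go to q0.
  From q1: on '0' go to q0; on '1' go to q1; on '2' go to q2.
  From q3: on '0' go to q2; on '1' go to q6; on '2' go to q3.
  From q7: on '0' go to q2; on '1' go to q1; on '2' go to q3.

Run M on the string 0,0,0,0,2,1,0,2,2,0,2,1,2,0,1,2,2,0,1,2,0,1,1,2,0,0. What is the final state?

q4

start at q0
read '0': q0 → q4
read '0': q4 → q4
read '0': q4 → q4
read '0': q4 → q4
read '2': q4 → q4
read '1': q4 → q4
read '0': q4 → q4
read '2': q4 → q4
read '2': q4 → q4
read '0': q4 → q4
read '2': q4 → q4
read '1': q4 → q4
read '2': q4 → q4
read '0': q4 → q4
read '1': q4 → q4
read '2': q4 → q4
read '2': q4 → q4
read '0': q4 → q4
read '1': q4 → q4
read '2': q4 → q4
read '0': q4 → q4
read '1': q4 → q4
read '1': q4 → q4
read '2': q4 → q4
read '0': q4 → q4
read '0': q4 → q4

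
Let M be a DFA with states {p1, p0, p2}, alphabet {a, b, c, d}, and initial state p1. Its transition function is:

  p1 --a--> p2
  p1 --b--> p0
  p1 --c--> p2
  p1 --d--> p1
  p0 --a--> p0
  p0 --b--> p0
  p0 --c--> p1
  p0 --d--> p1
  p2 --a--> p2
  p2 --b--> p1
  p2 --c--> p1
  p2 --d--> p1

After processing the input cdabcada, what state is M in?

p1 → p2 → p1 → p2 → p1 → p2 → p2 → p1 → p2

p2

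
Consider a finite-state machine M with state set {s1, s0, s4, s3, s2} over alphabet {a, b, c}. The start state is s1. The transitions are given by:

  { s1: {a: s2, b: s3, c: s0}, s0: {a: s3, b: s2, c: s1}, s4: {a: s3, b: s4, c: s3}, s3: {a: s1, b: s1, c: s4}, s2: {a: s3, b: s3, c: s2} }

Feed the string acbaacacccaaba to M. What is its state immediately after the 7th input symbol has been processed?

Trace: s1 -a-> s2 -c-> s2 -b-> s3 -a-> s1 -a-> s2 -c-> s2 -a-> s3
After 7 symbols: s3.

s3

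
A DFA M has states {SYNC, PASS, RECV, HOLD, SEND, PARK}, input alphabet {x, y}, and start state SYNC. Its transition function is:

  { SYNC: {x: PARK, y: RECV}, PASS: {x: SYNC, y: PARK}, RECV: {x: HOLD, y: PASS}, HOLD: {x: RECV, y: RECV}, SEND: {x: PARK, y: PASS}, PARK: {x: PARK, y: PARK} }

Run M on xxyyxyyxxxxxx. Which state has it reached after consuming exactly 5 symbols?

PARK

start at SYNC
read 'x': SYNC → PARK
read 'x': PARK → PARK
read 'y': PARK → PARK
read 'y': PARK → PARK
read 'x': PARK → PARK
After 5 symbols: PARK.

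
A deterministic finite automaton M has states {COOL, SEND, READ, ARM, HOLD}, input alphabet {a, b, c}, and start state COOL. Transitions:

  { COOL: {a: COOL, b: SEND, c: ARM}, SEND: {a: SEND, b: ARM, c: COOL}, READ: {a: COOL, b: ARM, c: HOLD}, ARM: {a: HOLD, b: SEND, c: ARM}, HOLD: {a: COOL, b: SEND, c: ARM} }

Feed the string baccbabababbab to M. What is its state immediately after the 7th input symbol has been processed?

ARM

Trace: COOL -b-> SEND -a-> SEND -c-> COOL -c-> ARM -b-> SEND -a-> SEND -b-> ARM
After 7 symbols: ARM.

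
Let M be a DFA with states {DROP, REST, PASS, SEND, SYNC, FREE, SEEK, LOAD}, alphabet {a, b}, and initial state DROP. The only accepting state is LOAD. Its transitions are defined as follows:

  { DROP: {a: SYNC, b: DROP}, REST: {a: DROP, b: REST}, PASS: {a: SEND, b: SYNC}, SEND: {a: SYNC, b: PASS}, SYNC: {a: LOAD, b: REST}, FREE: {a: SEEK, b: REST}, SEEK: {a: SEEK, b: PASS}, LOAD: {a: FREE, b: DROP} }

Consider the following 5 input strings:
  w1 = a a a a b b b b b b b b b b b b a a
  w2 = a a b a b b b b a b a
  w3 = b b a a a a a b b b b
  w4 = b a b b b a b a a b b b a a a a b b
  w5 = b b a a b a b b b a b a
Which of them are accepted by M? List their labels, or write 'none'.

w1:
  start at DROP
  read 'a': DROP → SYNC
  read 'a': SYNC → LOAD
  read 'a': LOAD → FREE
  read 'a': FREE → SEEK
  read 'b': SEEK → PASS
  read 'b': PASS → SYNC
  read 'b': SYNC → REST
  read 'b': REST → REST
  read 'b': REST → REST
  read 'b': REST → REST
  read 'b': REST → REST
  read 'b': REST → REST
  read 'b': REST → REST
  read 'b': REST → REST
  read 'b': REST → REST
  read 'b': REST → REST
  read 'a': REST → DROP
  read 'a': DROP → SYNC
  end SYNC, rejected
w2:
  start at DROP
  read 'a': DROP → SYNC
  read 'a': SYNC → LOAD
  read 'b': LOAD → DROP
  read 'a': DROP → SYNC
  read 'b': SYNC → REST
  read 'b': REST → REST
  read 'b': REST → REST
  read 'b': REST → REST
  read 'a': REST → DROP
  read 'b': DROP → DROP
  read 'a': DROP → SYNC
  end SYNC, rejected
w3:
  start at DROP
  read 'b': DROP → DROP
  read 'b': DROP → DROP
  read 'a': DROP → SYNC
  read 'a': SYNC → LOAD
  read 'a': LOAD → FREE
  read 'a': FREE → SEEK
  read 'a': SEEK → SEEK
  read 'b': SEEK → PASS
  read 'b': PASS → SYNC
  read 'b': SYNC → REST
  read 'b': REST → REST
  end REST, rejected
w4:
  start at DROP
  read 'b': DROP → DROP
  read 'a': DROP → SYNC
  read 'b': SYNC → REST
  read 'b': REST → REST
  read 'b': REST → REST
  read 'a': REST → DROP
  read 'b': DROP → DROP
  read 'a': DROP → SYNC
  read 'a': SYNC → LOAD
  read 'b': LOAD → DROP
  read 'b': DROP → DROP
  read 'b': DROP → DROP
  read 'a': DROP → SYNC
  read 'a': SYNC → LOAD
  read 'a': LOAD → FREE
  read 'a': FREE → SEEK
  read 'b': SEEK → PASS
  read 'b': PASS → SYNC
  end SYNC, rejected
w5:
  start at DROP
  read 'b': DROP → DROP
  read 'b': DROP → DROP
  read 'a': DROP → SYNC
  read 'a': SYNC → LOAD
  read 'b': LOAD → DROP
  read 'a': DROP → SYNC
  read 'b': SYNC → REST
  read 'b': REST → REST
  read 'b': REST → REST
  read 'a': REST → DROP
  read 'b': DROP → DROP
  read 'a': DROP → SYNC
  end SYNC, rejected

none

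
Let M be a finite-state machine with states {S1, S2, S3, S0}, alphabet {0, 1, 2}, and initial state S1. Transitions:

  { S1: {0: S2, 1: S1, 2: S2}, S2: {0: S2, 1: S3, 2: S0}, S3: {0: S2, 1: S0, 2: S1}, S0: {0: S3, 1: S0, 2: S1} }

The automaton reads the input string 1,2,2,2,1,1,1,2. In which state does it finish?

S2

Trace: S1 -1-> S1 -2-> S2 -2-> S0 -2-> S1 -1-> S1 -1-> S1 -1-> S1 -2-> S2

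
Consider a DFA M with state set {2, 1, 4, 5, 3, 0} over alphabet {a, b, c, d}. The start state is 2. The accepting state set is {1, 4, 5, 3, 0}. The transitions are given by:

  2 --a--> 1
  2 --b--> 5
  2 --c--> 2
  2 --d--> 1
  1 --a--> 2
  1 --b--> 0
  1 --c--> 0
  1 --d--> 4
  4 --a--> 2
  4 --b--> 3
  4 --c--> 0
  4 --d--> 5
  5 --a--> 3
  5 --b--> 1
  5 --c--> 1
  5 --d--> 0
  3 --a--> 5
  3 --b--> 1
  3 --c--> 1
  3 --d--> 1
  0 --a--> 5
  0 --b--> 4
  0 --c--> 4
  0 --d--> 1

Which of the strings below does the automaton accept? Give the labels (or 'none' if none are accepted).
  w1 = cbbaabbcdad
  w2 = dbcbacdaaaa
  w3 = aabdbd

w1, w2, w3

w1: 2 → 2 → 5 → 1 → 2 → 1 → 0 → 4 → 0 → 1 → 2 → 1  → end 1, accepted
w2: 2 → 1 → 0 → 4 → 3 → 5 → 1 → 4 → 2 → 1 → 2 → 1  → end 1, accepted
w3: 2 → 1 → 2 → 5 → 0 → 4 → 5  → end 5, accepted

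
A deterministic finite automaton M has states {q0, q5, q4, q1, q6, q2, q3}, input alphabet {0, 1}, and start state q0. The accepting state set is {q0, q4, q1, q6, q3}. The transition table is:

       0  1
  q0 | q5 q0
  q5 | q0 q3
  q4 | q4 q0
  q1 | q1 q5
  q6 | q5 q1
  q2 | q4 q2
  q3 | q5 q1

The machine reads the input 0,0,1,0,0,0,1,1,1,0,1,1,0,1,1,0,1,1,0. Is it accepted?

No

start at q0
read '0': q0 → q5
read '0': q5 → q0
read '1': q0 → q0
read '0': q0 → q5
read '0': q5 → q0
read '0': q0 → q5
read '1': q5 → q3
read '1': q3 → q1
read '1': q1 → q5
read '0': q5 → q0
read '1': q0 → q0
read '1': q0 → q0
read '0': q0 → q5
read '1': q5 → q3
read '1': q3 → q1
read '0': q1 → q1
read '1': q1 → q5
read '1': q5 → q3
read '0': q3 → q5
End state q5 is not accepting.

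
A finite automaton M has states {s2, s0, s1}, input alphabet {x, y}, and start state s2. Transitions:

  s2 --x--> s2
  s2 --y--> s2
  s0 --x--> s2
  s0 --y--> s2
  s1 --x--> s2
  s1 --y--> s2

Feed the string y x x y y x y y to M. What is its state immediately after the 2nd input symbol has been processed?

Trace: s2 -y-> s2 -x-> s2
After 2 symbols: s2.

s2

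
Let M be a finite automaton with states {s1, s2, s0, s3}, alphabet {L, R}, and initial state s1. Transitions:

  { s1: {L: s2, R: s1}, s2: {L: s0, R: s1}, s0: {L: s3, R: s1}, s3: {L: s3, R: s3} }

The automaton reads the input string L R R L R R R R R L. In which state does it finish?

s2

start at s1
read 'L': s1 → s2
read 'R': s2 → s1
read 'R': s1 → s1
read 'L': s1 → s2
read 'R': s2 → s1
read 'R': s1 → s1
read 'R': s1 → s1
read 'R': s1 → s1
read 'R': s1 → s1
read 'L': s1 → s2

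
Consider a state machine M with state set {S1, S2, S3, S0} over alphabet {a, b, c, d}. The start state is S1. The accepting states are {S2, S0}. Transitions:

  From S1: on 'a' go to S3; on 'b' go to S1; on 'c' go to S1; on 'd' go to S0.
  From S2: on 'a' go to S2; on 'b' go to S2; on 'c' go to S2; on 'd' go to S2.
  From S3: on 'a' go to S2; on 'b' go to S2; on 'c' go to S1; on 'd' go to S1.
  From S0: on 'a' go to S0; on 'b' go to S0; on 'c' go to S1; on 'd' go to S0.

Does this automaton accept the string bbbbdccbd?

start at S1
read 'b': S1 → S1
read 'b': S1 → S1
read 'b': S1 → S1
read 'b': S1 → S1
read 'd': S1 → S0
read 'c': S0 → S1
read 'c': S1 → S1
read 'b': S1 → S1
read 'd': S1 → S0
End state S0 is accepting.

Yes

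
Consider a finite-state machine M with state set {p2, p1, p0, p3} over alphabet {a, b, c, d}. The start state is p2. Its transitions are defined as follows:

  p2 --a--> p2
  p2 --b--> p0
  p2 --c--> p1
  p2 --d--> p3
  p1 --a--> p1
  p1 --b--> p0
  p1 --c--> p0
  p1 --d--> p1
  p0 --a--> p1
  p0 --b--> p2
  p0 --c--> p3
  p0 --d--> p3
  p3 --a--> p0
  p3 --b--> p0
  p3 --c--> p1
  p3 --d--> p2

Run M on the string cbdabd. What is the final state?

p3

p2 → p1 → p0 → p3 → p0 → p2 → p3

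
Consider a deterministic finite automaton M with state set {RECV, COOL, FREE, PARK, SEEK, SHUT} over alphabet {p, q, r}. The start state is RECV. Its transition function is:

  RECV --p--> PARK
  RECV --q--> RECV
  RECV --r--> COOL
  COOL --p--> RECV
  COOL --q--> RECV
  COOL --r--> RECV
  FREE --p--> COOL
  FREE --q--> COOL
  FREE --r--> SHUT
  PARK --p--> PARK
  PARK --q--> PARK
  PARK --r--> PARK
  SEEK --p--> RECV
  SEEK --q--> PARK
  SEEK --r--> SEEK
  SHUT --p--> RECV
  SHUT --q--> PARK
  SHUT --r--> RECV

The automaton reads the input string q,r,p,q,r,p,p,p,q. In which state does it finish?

PARK

RECV → RECV → COOL → RECV → RECV → COOL → RECV → PARK → PARK → PARK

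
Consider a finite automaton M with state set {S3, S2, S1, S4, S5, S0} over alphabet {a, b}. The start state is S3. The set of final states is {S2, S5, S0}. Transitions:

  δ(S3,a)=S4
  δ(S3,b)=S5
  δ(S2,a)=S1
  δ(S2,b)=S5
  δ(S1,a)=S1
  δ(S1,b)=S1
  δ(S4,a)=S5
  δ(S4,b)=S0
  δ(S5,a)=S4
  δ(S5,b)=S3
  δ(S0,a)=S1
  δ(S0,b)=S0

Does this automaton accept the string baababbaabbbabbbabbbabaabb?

Trace: S3 -b-> S5 -a-> S4 -a-> S5 -b-> S3 -a-> S4 -b-> S0 -b-> S0 -a-> S1 -a-> S1 -b-> S1 -b-> S1 -b-> S1 -a-> S1 -b-> S1 -b-> S1 -b-> S1 -a-> S1 -b-> S1 -b-> S1 -b-> S1 -a-> S1 -b-> S1 -a-> S1 -a-> S1 -b-> S1 -b-> S1
End state S1 is not accepting.

No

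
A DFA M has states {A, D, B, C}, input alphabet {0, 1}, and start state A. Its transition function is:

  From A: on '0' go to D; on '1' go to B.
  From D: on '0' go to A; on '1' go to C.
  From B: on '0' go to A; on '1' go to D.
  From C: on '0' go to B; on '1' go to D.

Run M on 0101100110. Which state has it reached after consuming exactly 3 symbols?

start at A
read '0': A → D
read '1': D → C
read '0': C → B
After 3 symbols: B.

B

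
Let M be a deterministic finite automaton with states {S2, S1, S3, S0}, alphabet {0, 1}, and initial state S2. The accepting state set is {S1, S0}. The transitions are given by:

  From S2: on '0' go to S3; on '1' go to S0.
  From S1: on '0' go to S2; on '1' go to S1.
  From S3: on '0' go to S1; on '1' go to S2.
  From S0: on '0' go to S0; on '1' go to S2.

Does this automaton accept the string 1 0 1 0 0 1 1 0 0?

Trace: S2 -1-> S0 -0-> S0 -1-> S2 -0-> S3 -0-> S1 -1-> S1 -1-> S1 -0-> S2 -0-> S3
End state S3 is not accepting.

No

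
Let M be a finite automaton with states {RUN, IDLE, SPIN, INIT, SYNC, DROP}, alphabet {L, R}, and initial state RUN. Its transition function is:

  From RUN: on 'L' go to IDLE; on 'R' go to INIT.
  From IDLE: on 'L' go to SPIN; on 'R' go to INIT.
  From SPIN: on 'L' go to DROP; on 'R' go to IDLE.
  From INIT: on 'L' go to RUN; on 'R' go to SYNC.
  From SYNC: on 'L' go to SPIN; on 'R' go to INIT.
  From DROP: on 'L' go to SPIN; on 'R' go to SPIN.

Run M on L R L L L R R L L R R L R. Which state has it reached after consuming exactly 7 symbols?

RUN → IDLE → INIT → RUN → IDLE → SPIN → IDLE → INIT
After 7 symbols: INIT.

INIT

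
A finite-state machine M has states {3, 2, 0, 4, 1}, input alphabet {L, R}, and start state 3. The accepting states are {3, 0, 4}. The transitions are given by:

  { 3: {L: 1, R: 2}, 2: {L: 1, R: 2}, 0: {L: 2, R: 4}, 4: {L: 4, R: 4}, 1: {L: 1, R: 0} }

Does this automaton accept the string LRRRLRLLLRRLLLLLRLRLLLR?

Yes

3 → 1 → 0 → 4 → 4 → 4 → 4 → 4 → 4 → 4 → 4 → 4 → 4 → 4 → 4 → 4 → 4 → 4 → 4 → 4 → 4 → 4 → 4 → 4
End state 4 is accepting.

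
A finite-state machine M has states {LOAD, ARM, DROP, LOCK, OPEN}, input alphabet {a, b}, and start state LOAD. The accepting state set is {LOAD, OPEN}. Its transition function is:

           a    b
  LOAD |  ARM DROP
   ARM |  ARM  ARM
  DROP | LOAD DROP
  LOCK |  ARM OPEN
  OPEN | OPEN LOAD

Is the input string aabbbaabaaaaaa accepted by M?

Trace: LOAD -a-> ARM -a-> ARM -b-> ARM -b-> ARM -b-> ARM -a-> ARM -a-> ARM -b-> ARM -a-> ARM -a-> ARM -a-> ARM -a-> ARM -a-> ARM -a-> ARM
End state ARM is not accepting.

No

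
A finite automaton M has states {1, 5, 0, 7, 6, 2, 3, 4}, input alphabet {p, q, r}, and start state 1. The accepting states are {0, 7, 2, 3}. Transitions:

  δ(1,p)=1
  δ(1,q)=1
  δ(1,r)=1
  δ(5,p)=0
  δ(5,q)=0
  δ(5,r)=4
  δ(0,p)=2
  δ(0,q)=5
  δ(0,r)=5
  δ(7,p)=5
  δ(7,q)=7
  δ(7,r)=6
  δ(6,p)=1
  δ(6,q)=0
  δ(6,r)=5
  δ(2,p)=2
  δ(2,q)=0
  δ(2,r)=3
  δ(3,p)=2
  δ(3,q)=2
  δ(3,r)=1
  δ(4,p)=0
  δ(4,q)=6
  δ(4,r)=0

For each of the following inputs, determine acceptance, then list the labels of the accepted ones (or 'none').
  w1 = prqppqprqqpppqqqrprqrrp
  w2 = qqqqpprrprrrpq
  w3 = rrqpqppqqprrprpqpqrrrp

w1:
  start at 1
  read 'p': 1 → 1
  read 'r': 1 → 1
  read 'q': 1 → 1
  read 'p': 1 → 1
  read 'p': 1 → 1
  read 'q': 1 → 1
  read 'p': 1 → 1
  read 'r': 1 → 1
  read 'q': 1 → 1
  read 'q': 1 → 1
  read 'p': 1 → 1
  read 'p': 1 → 1
  read 'p': 1 → 1
  read 'q': 1 → 1
  read 'q': 1 → 1
  read 'q': 1 → 1
  read 'r': 1 → 1
  read 'p': 1 → 1
  read 'r': 1 → 1
  read 'q': 1 → 1
  read 'r': 1 → 1
  read 'r': 1 → 1
  read 'p': 1 → 1
  end 1, rejected
w2:
  start at 1
  read 'q': 1 → 1
  read 'q': 1 → 1
  read 'q': 1 → 1
  read 'q': 1 → 1
  read 'p': 1 → 1
  read 'p': 1 → 1
  read 'r': 1 → 1
  read 'r': 1 → 1
  read 'p': 1 → 1
  read 'r': 1 → 1
  read 'r': 1 → 1
  read 'r': 1 → 1
  read 'p': 1 → 1
  read 'q': 1 → 1
  end 1, rejected
w3:
  start at 1
  read 'r': 1 → 1
  read 'r': 1 → 1
  read 'q': 1 → 1
  read 'p': 1 → 1
  read 'q': 1 → 1
  read 'p': 1 → 1
  read 'p': 1 → 1
  read 'q': 1 → 1
  read 'q': 1 → 1
  read 'p': 1 → 1
  read 'r': 1 → 1
  read 'r': 1 → 1
  read 'p': 1 → 1
  read 'r': 1 → 1
  read 'p': 1 → 1
  read 'q': 1 → 1
  read 'p': 1 → 1
  read 'q': 1 → 1
  read 'r': 1 → 1
  read 'r': 1 → 1
  read 'r': 1 → 1
  read 'p': 1 → 1
  end 1, rejected

none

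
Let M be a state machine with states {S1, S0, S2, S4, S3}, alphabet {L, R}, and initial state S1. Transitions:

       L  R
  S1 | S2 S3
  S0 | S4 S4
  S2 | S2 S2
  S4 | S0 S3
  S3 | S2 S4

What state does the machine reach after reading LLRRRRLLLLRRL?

start at S1
read 'L': S1 → S2
read 'L': S2 → S2
read 'R': S2 → S2
read 'R': S2 → S2
read 'R': S2 → S2
read 'R': S2 → S2
read 'L': S2 → S2
read 'L': S2 → S2
read 'L': S2 → S2
read 'L': S2 → S2
read 'R': S2 → S2
read 'R': S2 → S2
read 'L': S2 → S2

S2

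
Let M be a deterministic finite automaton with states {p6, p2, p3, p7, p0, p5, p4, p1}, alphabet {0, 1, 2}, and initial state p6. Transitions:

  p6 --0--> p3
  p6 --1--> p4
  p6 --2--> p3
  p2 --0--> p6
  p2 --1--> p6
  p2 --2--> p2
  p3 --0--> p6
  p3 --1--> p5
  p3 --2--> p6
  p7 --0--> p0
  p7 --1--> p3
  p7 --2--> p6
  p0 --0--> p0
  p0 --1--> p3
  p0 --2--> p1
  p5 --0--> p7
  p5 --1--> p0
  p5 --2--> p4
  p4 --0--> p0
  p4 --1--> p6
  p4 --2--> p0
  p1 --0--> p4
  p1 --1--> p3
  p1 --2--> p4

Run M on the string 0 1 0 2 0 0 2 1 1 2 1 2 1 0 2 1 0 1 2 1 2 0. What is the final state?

p6 → p3 → p5 → p7 → p6 → p3 → p6 → p3 → p5 → p0 → p1 → p3 → p6 → p4 → p0 → p1 → p3 → p6 → p4 → p0 → p3 → p6 → p3

p3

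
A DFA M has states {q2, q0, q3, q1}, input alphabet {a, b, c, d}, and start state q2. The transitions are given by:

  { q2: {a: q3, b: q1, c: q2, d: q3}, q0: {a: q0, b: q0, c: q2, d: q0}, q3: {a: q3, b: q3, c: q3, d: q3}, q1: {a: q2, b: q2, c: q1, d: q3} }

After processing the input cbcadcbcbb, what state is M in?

Trace: q2 -c-> q2 -b-> q1 -c-> q1 -a-> q2 -d-> q3 -c-> q3 -b-> q3 -c-> q3 -b-> q3 -b-> q3

q3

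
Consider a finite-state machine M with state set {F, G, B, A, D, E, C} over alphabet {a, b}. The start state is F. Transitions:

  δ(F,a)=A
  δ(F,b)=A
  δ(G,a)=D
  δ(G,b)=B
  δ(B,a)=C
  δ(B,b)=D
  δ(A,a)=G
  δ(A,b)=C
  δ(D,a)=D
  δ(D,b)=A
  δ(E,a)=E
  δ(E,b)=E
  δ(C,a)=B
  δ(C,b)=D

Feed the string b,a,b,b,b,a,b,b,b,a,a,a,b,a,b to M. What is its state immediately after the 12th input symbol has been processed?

D

F → A → G → B → D → A → G → B → D → A → G → D → D
After 12 symbols: D.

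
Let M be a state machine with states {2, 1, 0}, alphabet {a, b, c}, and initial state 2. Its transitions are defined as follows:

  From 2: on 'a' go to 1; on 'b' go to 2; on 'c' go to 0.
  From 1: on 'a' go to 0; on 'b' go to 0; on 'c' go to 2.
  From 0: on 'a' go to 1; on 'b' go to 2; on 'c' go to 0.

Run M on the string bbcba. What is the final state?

2 → 2 → 2 → 0 → 2 → 1

1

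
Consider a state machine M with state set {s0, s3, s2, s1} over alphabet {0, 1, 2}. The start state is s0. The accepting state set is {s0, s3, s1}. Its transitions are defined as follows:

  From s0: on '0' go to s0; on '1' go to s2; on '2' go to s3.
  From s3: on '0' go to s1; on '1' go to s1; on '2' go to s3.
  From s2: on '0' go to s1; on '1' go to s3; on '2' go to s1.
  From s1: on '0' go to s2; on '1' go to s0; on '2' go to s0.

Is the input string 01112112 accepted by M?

Yes

s0 → s0 → s2 → s3 → s1 → s0 → s2 → s3 → s3
End state s3 is accepting.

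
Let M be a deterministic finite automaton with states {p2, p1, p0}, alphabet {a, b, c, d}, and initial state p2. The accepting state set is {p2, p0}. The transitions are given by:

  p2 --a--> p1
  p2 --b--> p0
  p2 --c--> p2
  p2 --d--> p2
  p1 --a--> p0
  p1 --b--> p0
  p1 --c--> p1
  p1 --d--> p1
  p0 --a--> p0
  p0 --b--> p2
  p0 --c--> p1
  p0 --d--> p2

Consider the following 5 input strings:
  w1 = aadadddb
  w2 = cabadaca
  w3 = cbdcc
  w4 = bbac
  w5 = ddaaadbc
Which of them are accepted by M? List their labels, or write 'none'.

w1, w2, w3

w1: p2 → p1 → p0 → p2 → p1 → p1 → p1 → p1 → p0  → end p0, accepted
w2: p2 → p2 → p1 → p0 → p0 → p2 → p1 → p1 → p0  → end p0, accepted
w3: p2 → p2 → p0 → p2 → p2 → p2  → end p2, accepted
w4: p2 → p0 → p2 → p1 → p1  → end p1, rejected
w5: p2 → p2 → p2 → p1 → p0 → p0 → p2 → p0 → p1  → end p1, rejected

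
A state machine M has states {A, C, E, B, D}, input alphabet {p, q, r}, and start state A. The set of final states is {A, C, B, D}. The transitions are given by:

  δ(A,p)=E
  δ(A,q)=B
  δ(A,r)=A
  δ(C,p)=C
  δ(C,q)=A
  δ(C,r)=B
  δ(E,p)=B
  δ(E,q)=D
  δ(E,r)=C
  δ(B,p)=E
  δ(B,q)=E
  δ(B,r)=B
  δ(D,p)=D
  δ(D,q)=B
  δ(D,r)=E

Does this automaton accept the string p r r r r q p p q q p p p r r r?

start at A
read 'p': A → E
read 'r': E → C
read 'r': C → B
read 'r': B → B
read 'r': B → B
read 'q': B → E
read 'p': E → B
read 'p': B → E
read 'q': E → D
read 'q': D → B
read 'p': B → E
read 'p': E → B
read 'p': B → E
read 'r': E → C
read 'r': C → B
read 'r': B → B
End state B is accepting.

Yes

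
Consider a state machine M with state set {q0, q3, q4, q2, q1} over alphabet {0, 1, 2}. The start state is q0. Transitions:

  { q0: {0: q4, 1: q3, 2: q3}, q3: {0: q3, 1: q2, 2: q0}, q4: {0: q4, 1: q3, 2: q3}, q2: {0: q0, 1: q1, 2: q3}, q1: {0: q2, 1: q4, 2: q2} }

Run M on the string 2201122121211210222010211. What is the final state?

q1

start at q0
read '2': q0 → q3
read '2': q3 → q0
read '0': q0 → q4
read '1': q4 → q3
read '1': q3 → q2
read '2': q2 → q3
read '2': q3 → q0
read '1': q0 → q3
read '2': q3 → q0
read '1': q0 → q3
read '2': q3 → q0
read '1': q0 → q3
read '1': q3 → q2
read '2': q2 → q3
read '1': q3 → q2
read '0': q2 → q0
read '2': q0 → q3
read '2': q3 → q0
read '2': q0 → q3
read '0': q3 → q3
read '1': q3 → q2
read '0': q2 → q0
read '2': q0 → q3
read '1': q3 → q2
read '1': q2 → q1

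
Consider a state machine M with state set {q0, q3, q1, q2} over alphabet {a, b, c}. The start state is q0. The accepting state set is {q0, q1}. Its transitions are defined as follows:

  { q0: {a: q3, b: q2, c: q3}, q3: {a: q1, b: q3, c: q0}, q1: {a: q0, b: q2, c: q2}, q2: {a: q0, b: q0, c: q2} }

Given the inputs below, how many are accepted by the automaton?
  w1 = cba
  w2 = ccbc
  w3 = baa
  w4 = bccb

2

w1: Trace: q0 -c-> q3 -b-> q3 -a-> q1  → end q1, accepted
w2: Trace: q0 -c-> q3 -c-> q0 -b-> q2 -c-> q2  → end q2, rejected
w3: Trace: q0 -b-> q2 -a-> q0 -a-> q3  → end q3, rejected
w4: Trace: q0 -b-> q2 -c-> q2 -c-> q2 -b-> q0  → end q0, accepted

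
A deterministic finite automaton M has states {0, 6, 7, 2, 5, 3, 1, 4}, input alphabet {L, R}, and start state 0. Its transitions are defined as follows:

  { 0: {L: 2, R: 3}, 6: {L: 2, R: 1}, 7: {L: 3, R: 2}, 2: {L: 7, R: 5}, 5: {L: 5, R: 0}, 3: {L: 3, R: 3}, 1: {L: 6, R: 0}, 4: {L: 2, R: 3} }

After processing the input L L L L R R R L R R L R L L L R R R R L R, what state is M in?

Trace: 0 -L-> 2 -L-> 7 -L-> 3 -L-> 3 -R-> 3 -R-> 3 -R-> 3 -L-> 3 -R-> 3 -R-> 3 -L-> 3 -R-> 3 -L-> 3 -L-> 3 -L-> 3 -R-> 3 -R-> 3 -R-> 3 -R-> 3 -L-> 3 -R-> 3

3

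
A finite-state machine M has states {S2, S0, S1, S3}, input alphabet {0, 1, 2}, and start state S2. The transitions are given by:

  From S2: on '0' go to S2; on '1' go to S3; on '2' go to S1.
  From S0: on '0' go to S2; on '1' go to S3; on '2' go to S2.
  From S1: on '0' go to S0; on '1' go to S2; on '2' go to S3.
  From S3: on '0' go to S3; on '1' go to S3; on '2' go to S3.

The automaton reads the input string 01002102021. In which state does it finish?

S3

Trace: S2 -0-> S2 -1-> S3 -0-> S3 -0-> S3 -2-> S3 -1-> S3 -0-> S3 -2-> S3 -0-> S3 -2-> S3 -1-> S3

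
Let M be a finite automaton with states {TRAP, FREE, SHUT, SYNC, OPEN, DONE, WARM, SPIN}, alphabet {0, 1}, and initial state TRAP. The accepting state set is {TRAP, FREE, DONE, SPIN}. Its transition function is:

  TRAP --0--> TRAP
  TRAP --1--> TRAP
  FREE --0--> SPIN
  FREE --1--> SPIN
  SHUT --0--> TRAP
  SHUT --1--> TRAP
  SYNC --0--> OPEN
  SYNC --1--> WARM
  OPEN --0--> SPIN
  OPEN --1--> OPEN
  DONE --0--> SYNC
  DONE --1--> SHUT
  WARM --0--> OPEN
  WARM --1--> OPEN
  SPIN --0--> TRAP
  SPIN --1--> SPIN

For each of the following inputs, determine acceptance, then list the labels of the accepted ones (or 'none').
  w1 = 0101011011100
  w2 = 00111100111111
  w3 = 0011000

w1: TRAP → TRAP → TRAP → TRAP → TRAP → TRAP → TRAP → TRAP → TRAP → TRAP → TRAP → TRAP → TRAP → TRAP  → end TRAP, accepted
w2: TRAP → TRAP → TRAP → TRAP → TRAP → TRAP → TRAP → TRAP → TRAP → TRAP → TRAP → TRAP → TRAP → TRAP → TRAP  → end TRAP, accepted
w3: TRAP → TRAP → TRAP → TRAP → TRAP → TRAP → TRAP → TRAP  → end TRAP, accepted

w1, w2, w3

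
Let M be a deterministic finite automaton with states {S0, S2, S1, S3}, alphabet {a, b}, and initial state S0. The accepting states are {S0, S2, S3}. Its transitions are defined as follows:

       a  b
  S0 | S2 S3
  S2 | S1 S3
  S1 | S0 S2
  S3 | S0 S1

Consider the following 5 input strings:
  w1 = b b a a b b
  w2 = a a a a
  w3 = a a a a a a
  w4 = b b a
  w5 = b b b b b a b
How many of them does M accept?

w1:
  start at S0
  read 'b': S0 → S3
  read 'b': S3 → S1
  read 'a': S1 → S0
  read 'a': S0 → S2
  read 'b': S2 → S3
  read 'b': S3 → S1
  end S1, rejected
w2:
  start at S0
  read 'a': S0 → S2
  read 'a': S2 → S1
  read 'a': S1 → S0
  read 'a': S0 → S2
  end S2, accepted
w3:
  start at S0
  read 'a': S0 → S2
  read 'a': S2 → S1
  read 'a': S1 → S0
  read 'a': S0 → S2
  read 'a': S2 → S1
  read 'a': S1 → S0
  end S0, accepted
w4:
  start at S0
  read 'b': S0 → S3
  read 'b': S3 → S1
  read 'a': S1 → S0
  end S0, accepted
w5:
  start at S0
  read 'b': S0 → S3
  read 'b': S3 → S1
  read 'b': S1 → S2
  read 'b': S2 → S3
  read 'b': S3 → S1
  read 'a': S1 → S0
  read 'b': S0 → S3
  end S3, accepted

4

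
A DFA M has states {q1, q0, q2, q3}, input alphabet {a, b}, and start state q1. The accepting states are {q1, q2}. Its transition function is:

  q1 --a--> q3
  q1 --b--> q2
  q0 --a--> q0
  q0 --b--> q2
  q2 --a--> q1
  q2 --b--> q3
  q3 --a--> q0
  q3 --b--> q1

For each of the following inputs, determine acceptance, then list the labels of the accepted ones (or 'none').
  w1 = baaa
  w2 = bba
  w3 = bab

w3

w1: Trace: q1 -b-> q2 -a-> q1 -a-> q3 -a-> q0  → end q0, rejected
w2: Trace: q1 -b-> q2 -b-> q3 -a-> q0  → end q0, rejected
w3: Trace: q1 -b-> q2 -a-> q1 -b-> q2  → end q2, accepted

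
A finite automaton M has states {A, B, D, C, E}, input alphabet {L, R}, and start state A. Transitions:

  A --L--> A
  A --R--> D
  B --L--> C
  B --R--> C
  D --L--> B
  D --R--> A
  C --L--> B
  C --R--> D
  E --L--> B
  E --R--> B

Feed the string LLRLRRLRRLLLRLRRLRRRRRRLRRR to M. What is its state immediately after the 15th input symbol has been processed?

Trace: A -L-> A -L-> A -R-> D -L-> B -R-> C -R-> D -L-> B -R-> C -R-> D -L-> B -L-> C -L-> B -R-> C -L-> B -R-> C
After 15 symbols: C.

C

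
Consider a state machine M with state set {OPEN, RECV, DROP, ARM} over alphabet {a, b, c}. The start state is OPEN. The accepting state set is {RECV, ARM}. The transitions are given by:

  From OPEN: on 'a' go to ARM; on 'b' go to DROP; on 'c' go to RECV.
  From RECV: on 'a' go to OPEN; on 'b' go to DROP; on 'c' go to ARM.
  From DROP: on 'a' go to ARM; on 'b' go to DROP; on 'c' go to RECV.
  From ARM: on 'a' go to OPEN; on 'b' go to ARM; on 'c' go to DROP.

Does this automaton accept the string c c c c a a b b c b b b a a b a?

OPEN → RECV → ARM → DROP → RECV → OPEN → ARM → ARM → ARM → DROP → DROP → DROP → DROP → ARM → OPEN → DROP → ARM
End state ARM is accepting.

Yes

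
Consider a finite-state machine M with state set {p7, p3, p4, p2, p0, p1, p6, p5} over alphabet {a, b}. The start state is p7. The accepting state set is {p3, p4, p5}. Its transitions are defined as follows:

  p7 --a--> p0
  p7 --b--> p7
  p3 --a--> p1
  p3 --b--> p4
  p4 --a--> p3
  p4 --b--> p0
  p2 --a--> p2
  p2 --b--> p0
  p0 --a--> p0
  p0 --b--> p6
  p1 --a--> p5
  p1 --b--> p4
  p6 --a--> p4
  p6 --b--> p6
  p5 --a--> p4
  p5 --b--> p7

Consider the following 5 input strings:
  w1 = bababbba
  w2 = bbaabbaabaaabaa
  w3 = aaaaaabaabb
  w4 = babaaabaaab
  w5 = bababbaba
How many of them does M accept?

1

w1: p7 → p7 → p0 → p6 → p4 → p0 → p6 → p6 → p4  → end p4, accepted
w2: p7 → p7 → p7 → p0 → p0 → p6 → p6 → p4 → p3 → p4 → p3 → p1 → p5 → p7 → p0 → p0  → end p0, rejected
w3: p7 → p0 → p0 → p0 → p0 → p0 → p0 → p6 → p4 → p3 → p4 → p0  → end p0, rejected
w4: p7 → p7 → p0 → p6 → p4 → p3 → p1 → p4 → p3 → p1 → p5 → p7  → end p7, rejected
w5: p7 → p7 → p0 → p6 → p4 → p0 → p6 → p4 → p0 → p0  → end p0, rejected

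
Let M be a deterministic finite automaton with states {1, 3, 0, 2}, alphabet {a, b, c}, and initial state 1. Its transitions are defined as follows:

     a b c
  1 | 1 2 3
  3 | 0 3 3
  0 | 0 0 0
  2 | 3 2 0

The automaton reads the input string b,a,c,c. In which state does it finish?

start at 1
read 'b': 1 → 2
read 'a': 2 → 3
read 'c': 3 → 3
read 'c': 3 → 3

3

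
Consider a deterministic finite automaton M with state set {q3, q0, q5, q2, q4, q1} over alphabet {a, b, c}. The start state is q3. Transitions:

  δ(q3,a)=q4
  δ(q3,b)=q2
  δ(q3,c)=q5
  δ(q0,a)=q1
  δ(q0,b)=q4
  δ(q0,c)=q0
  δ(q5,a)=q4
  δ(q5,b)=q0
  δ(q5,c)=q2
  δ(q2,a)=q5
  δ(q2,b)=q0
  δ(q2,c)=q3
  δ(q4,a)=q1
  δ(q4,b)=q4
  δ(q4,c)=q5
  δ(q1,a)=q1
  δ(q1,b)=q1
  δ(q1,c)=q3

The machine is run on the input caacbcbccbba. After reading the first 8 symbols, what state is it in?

q3

q3 → q5 → q4 → q1 → q3 → q2 → q3 → q2 → q3
After 8 symbols: q3.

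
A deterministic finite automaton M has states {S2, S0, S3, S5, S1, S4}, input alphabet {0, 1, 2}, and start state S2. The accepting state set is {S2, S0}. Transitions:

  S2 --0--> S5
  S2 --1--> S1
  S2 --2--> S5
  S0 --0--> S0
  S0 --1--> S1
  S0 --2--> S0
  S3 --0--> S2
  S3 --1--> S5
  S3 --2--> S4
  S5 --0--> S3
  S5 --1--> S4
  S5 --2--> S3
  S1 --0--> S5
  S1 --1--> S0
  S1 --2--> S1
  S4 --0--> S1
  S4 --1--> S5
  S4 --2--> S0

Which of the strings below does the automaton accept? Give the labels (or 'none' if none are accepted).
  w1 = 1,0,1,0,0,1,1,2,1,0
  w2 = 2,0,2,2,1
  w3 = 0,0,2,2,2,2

w1: Trace: S2 -1-> S1 -0-> S5 -1-> S4 -0-> S1 -0-> S5 -1-> S4 -1-> S5 -2-> S3 -1-> S5 -0-> S3  → end S3, rejected
w2: Trace: S2 -2-> S5 -0-> S3 -2-> S4 -2-> S0 -1-> S1  → end S1, rejected
w3: Trace: S2 -0-> S5 -0-> S3 -2-> S4 -2-> S0 -2-> S0 -2-> S0  → end S0, accepted

w3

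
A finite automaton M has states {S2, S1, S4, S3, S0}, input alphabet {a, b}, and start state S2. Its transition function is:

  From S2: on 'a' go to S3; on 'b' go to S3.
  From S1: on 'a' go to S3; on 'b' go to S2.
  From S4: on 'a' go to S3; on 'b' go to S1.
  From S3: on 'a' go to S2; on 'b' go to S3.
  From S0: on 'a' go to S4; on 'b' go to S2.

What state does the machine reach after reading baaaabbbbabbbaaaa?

S3

start at S2
read 'b': S2 → S3
read 'a': S3 → S2
read 'a': S2 → S3
read 'a': S3 → S2
read 'a': S2 → S3
read 'b': S3 → S3
read 'b': S3 → S3
read 'b': S3 → S3
read 'b': S3 → S3
read 'a': S3 → S2
read 'b': S2 → S3
read 'b': S3 → S3
read 'b': S3 → S3
read 'a': S3 → S2
read 'a': S2 → S3
read 'a': S3 → S2
read 'a': S2 → S3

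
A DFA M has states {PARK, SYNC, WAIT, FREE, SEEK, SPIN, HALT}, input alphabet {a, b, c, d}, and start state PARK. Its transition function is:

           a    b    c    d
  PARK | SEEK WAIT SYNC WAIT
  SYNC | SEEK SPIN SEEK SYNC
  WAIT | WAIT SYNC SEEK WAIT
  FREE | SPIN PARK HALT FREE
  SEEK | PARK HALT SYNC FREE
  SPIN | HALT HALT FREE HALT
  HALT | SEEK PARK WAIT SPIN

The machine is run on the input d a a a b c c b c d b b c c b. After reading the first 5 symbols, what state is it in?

PARK → WAIT → WAIT → WAIT → WAIT → SYNC
After 5 symbols: SYNC.

SYNC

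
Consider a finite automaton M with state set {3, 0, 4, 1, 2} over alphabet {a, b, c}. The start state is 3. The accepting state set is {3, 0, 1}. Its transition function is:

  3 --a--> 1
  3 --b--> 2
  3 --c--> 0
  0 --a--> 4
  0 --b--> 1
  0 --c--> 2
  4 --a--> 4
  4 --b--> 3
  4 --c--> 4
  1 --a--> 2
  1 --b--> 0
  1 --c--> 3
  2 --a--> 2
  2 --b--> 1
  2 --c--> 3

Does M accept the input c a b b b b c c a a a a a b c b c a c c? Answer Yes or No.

Trace: 3 -c-> 0 -a-> 4 -b-> 3 -b-> 2 -b-> 1 -b-> 0 -c-> 2 -c-> 3 -a-> 1 -a-> 2 -a-> 2 -a-> 2 -a-> 2 -b-> 1 -c-> 3 -b-> 2 -c-> 3 -a-> 1 -c-> 3 -c-> 0
End state 0 is accepting.

Yes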